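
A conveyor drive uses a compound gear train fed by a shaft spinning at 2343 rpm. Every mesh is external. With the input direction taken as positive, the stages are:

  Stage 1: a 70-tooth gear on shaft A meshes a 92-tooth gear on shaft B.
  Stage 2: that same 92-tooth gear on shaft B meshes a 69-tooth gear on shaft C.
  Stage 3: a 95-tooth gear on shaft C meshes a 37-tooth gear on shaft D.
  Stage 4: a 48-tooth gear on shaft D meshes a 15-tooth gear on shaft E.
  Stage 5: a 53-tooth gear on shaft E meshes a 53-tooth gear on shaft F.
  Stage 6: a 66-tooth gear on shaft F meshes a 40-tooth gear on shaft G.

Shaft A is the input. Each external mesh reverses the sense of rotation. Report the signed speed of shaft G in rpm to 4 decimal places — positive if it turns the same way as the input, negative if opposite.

Stage 1 [70T→92T]: ω = 2343.0000×70/92 = 1782.7174 rpm, dir flips to −; running = −1782.7174
Stage 2 [92T→69T]: ω = 1782.7174×92/69 = 2376.9565 rpm, dir flips to +; running = +2376.9565
Stage 3 [95T→37T]: ω = 2376.9565×95/37 = 6102.9965 rpm, dir flips to −; running = −6102.9965
Stage 4 [48T→15T]: ω = 6102.9965×48/15 = 19529.5887 rpm, dir flips to +; running = +19529.5887
Stage 5 [53T→53T]: ω = 19529.5887×53/53 = 19529.5887 rpm, dir flips to −; running = −19529.5887
Stage 6 [66T→40T]: ω = 19529.5887×66/40 = 32223.8214 rpm, dir flips to +; running = +32223.8214

+32223.8214 rpm (same as input, |ω| = 32223.8214 rpm)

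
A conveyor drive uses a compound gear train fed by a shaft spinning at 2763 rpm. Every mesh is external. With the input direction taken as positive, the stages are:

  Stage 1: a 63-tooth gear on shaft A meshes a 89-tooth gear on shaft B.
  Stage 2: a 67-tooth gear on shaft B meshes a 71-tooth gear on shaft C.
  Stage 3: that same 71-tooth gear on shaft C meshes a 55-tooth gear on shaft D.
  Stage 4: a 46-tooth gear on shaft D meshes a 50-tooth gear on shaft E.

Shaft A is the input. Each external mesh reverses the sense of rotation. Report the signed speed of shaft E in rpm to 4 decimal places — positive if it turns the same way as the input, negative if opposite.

Stage 1 [63T→89T]: ω = 2763.0000×63/89 = 1955.8315 rpm, dir flips to −; running = −1955.8315
Stage 2 [67T→71T]: ω = 1955.8315×67/71 = 1845.6438 rpm, dir flips to +; running = +1845.6438
Stage 3 [71T→55T]: ω = 1845.6438×71/55 = 2382.5583 rpm, dir flips to −; running = −2382.5583
Stage 4 [46T→50T]: ω = 2382.5583×46/50 = 2191.9537 rpm, dir flips to +; running = +2191.9537

+2191.9537 rpm (same as input, |ω| = 2191.9537 rpm)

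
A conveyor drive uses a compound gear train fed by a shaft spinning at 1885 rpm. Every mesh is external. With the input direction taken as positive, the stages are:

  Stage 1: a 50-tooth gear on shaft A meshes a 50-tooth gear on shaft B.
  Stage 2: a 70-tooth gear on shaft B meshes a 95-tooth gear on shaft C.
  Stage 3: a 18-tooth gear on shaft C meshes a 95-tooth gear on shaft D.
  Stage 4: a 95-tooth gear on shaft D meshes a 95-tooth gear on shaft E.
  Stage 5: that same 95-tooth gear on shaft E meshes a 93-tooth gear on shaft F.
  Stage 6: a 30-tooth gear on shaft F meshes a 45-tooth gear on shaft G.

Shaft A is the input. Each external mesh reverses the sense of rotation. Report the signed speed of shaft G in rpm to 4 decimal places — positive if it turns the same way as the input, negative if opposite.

+179.2190 rpm (same as input, |ω| = 179.2190 rpm)

Stage 1 [50T→50T]: ω = 1885.0000×50/50 = 1885.0000 rpm, dir flips to −; running = −1885.0000
Stage 2 [70T→95T]: ω = 1885.0000×70/95 = 1388.9474 rpm, dir flips to +; running = +1388.9474
Stage 3 [18T→95T]: ω = 1388.9474×18/95 = 263.1690 rpm, dir flips to −; running = −263.1690
Stage 4 [95T→95T]: ω = 263.1690×95/95 = 263.1690 rpm, dir flips to +; running = +263.1690
Stage 5 [95T→93T]: ω = 263.1690×95/93 = 268.8285 rpm, dir flips to −; running = −268.8285
Stage 6 [30T→45T]: ω = 268.8285×30/45 = 179.2190 rpm, dir flips to +; running = +179.2190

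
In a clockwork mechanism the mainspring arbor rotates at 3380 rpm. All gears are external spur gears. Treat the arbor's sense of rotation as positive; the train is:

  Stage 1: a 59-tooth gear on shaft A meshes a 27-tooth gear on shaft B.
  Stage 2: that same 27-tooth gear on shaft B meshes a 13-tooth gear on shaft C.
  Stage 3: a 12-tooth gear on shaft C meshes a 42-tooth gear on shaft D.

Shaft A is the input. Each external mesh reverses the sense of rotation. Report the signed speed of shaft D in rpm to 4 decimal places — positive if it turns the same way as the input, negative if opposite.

-4382.8571 rpm (opposite to input, |ω| = 4382.8571 rpm)

Stage 1 [59T→27T]: ω = 3380.0000×59/27 = 7385.9259 rpm, dir flips to −; running = −7385.9259
Stage 2 [27T→13T]: ω = 7385.9259×27/13 = 15340.0000 rpm, dir flips to +; running = +15340.0000
Stage 3 [12T→42T]: ω = 15340.0000×12/42 = 4382.8571 rpm, dir flips to −; running = −4382.8571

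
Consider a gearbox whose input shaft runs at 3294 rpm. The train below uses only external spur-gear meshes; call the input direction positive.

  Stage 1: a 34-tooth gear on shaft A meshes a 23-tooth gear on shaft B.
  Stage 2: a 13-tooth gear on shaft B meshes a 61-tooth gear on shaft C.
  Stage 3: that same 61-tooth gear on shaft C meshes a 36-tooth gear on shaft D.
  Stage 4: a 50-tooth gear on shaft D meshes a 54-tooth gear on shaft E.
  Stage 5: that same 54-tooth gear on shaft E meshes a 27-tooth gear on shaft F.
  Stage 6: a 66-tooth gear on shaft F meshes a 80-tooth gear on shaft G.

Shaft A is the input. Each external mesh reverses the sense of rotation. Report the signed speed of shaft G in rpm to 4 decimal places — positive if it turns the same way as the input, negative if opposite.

+2686.4312 rpm (same as input, |ω| = 2686.4312 rpm)

Stage 1 [34T→23T]: ω = 3294.0000×34/23 = 4869.3913 rpm, dir flips to −; running = −4869.3913
Stage 2 [13T→61T]: ω = 4869.3913×13/61 = 1037.7391 rpm, dir flips to +; running = +1037.7391
Stage 3 [61T→36T]: ω = 1037.7391×61/36 = 1758.3913 rpm, dir flips to −; running = −1758.3913
Stage 4 [50T→54T]: ω = 1758.3913×50/54 = 1628.1401 rpm, dir flips to +; running = +1628.1401
Stage 5 [54T→27T]: ω = 1628.1401×54/27 = 3256.2802 rpm, dir flips to −; running = −3256.2802
Stage 6 [66T→80T]: ω = 3256.2802×66/80 = 2686.4312 rpm, dir flips to +; running = +2686.4312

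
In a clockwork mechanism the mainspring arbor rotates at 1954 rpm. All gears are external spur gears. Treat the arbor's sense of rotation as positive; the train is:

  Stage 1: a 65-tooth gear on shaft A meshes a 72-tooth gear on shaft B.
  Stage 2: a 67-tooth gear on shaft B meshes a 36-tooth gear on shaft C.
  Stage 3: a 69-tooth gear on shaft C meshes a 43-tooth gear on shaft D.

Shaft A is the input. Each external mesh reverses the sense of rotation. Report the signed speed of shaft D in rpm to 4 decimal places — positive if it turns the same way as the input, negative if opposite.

-5268.1527 rpm (opposite to input, |ω| = 5268.1527 rpm)

Stage 1 [65T→72T]: ω = 1954.0000×65/72 = 1764.0278 rpm, dir flips to −; running = −1764.0278
Stage 2 [67T→36T]: ω = 1764.0278×67/36 = 3283.0517 rpm, dir flips to +; running = +3283.0517
Stage 3 [69T→43T]: ω = 3283.0517×69/43 = 5268.1527 rpm, dir flips to −; running = −5268.1527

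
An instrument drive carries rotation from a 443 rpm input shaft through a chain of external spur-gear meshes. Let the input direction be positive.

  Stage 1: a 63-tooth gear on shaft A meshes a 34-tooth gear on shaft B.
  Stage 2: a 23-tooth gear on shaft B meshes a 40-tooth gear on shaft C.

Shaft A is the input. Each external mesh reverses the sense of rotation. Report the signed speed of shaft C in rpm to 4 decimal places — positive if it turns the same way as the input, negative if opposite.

+471.9904 rpm (same as input, |ω| = 471.9904 rpm)

Stage 1 [63T→34T]: ω = 443.0000×63/34 = 820.8529 rpm, dir flips to −; running = −820.8529
Stage 2 [23T→40T]: ω = 820.8529×23/40 = 471.9904 rpm, dir flips to +; running = +471.9904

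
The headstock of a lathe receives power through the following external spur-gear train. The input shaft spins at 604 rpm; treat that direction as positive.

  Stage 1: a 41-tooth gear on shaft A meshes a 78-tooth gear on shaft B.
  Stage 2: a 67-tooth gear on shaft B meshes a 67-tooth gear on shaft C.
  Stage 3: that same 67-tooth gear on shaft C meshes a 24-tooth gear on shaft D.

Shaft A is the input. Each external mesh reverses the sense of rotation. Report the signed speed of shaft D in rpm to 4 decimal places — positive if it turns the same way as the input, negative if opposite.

-886.3184 rpm (opposite to input, |ω| = 886.3184 rpm)

Stage 1 [41T→78T]: ω = 604.0000×41/78 = 317.4872 rpm, dir flips to −; running = −317.4872
Stage 2 [67T→67T]: ω = 317.4872×67/67 = 317.4872 rpm, dir flips to +; running = +317.4872
Stage 3 [67T→24T]: ω = 317.4872×67/24 = 886.3184 rpm, dir flips to −; running = −886.3184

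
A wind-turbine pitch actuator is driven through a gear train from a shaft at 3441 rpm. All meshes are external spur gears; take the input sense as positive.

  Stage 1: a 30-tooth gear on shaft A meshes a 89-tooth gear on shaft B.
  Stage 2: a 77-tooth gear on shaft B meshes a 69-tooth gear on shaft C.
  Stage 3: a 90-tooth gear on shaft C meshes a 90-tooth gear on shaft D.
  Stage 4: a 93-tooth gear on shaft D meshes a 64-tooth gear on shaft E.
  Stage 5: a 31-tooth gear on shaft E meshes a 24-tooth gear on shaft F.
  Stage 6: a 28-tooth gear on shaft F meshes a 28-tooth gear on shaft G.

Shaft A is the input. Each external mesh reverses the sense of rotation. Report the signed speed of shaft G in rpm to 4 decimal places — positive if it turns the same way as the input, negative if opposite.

+2429.4669 rpm (same as input, |ω| = 2429.4669 rpm)

Stage 1 [30T→89T]: ω = 3441.0000×30/89 = 1159.8876 rpm, dir flips to −; running = −1159.8876
Stage 2 [77T→69T]: ω = 1159.8876×77/69 = 1294.3674 rpm, dir flips to +; running = +1294.3674
Stage 3 [90T→90T]: ω = 1294.3674×90/90 = 1294.3674 rpm, dir flips to −; running = −1294.3674
Stage 4 [93T→64T]: ω = 1294.3674×93/64 = 1880.8776 rpm, dir flips to +; running = +1880.8776
Stage 5 [31T→24T]: ω = 1880.8776×31/24 = 2429.4669 rpm, dir flips to −; running = −2429.4669
Stage 6 [28T→28T]: ω = 2429.4669×28/28 = 2429.4669 rpm, dir flips to +; running = +2429.4669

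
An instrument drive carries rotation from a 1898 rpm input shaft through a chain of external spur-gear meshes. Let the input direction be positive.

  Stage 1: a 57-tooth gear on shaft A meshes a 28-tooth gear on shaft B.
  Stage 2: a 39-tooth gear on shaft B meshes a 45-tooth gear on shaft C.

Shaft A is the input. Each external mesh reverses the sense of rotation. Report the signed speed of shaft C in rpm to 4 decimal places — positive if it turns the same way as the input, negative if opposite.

+3348.6143 rpm (same as input, |ω| = 3348.6143 rpm)

Stage 1 [57T→28T]: ω = 1898.0000×57/28 = 3863.7857 rpm, dir flips to −; running = −3863.7857
Stage 2 [39T→45T]: ω = 3863.7857×39/45 = 3348.6143 rpm, dir flips to +; running = +3348.6143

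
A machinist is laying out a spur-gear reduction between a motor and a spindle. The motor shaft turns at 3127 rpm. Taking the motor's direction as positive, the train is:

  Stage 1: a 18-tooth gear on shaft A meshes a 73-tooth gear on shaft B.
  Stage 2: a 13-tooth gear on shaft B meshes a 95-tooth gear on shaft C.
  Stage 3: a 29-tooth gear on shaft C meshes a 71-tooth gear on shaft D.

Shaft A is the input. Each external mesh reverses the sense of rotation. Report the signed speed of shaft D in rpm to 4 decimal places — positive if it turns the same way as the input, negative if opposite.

Stage 1 [18T→73T]: ω = 3127.0000×18/73 = 771.0411 rpm, dir flips to −; running = −771.0411
Stage 2 [13T→95T]: ω = 771.0411×13/95 = 105.5109 rpm, dir flips to +; running = +105.5109
Stage 3 [29T→71T]: ω = 105.5109×29/71 = 43.0960 rpm, dir flips to −; running = −43.0960

-43.0960 rpm (opposite to input, |ω| = 43.0960 rpm)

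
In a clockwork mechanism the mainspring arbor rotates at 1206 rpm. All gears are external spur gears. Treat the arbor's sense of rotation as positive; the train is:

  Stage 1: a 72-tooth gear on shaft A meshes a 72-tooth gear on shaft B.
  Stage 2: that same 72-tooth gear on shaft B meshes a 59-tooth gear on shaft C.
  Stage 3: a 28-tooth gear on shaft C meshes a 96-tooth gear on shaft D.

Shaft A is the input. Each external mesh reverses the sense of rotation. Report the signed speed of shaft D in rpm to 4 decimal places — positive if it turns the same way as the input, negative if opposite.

Stage 1 [72T→72T]: ω = 1206.0000×72/72 = 1206.0000 rpm, dir flips to −; running = −1206.0000
Stage 2 [72T→59T]: ω = 1206.0000×72/59 = 1471.7288 rpm, dir flips to +; running = +1471.7288
Stage 3 [28T→96T]: ω = 1471.7288×28/96 = 429.2542 rpm, dir flips to −; running = −429.2542

-429.2542 rpm (opposite to input, |ω| = 429.2542 rpm)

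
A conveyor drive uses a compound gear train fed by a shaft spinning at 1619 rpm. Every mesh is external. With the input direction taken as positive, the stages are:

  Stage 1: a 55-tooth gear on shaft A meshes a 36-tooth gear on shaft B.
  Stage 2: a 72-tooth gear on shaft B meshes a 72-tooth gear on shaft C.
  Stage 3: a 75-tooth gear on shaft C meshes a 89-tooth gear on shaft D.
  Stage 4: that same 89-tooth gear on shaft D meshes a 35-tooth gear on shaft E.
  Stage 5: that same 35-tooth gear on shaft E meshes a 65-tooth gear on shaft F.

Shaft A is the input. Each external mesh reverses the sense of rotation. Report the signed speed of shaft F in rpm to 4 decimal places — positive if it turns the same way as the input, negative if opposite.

Stage 1 [55T→36T]: ω = 1619.0000×55/36 = 2473.4722 rpm, dir flips to −; running = −2473.4722
Stage 2 [72T→72T]: ω = 2473.4722×72/72 = 2473.4722 rpm, dir flips to +; running = +2473.4722
Stage 3 [75T→89T]: ω = 2473.4722×75/89 = 2084.3867 rpm, dir flips to −; running = −2084.3867
Stage 4 [89T→35T]: ω = 2084.3867×89/35 = 5300.2976 rpm, dir flips to +; running = +5300.2976
Stage 5 [35T→65T]: ω = 5300.2976×35/65 = 2854.0064 rpm, dir flips to −; running = −2854.0064

-2854.0064 rpm (opposite to input, |ω| = 2854.0064 rpm)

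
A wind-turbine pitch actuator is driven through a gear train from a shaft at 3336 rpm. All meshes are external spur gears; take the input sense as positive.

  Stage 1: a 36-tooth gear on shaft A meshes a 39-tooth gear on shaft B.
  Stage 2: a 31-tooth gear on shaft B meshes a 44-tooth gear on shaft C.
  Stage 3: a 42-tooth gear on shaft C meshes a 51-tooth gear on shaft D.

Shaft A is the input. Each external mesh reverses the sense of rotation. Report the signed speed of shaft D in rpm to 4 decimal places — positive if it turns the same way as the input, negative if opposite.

Stage 1 [36T→39T]: ω = 3336.0000×36/39 = 3079.3846 rpm, dir flips to −; running = −3079.3846
Stage 2 [31T→44T]: ω = 3079.3846×31/44 = 2169.5664 rpm, dir flips to +; running = +2169.5664
Stage 3 [42T→51T]: ω = 2169.5664×42/51 = 1786.7018 rpm, dir flips to −; running = −1786.7018

-1786.7018 rpm (opposite to input, |ω| = 1786.7018 rpm)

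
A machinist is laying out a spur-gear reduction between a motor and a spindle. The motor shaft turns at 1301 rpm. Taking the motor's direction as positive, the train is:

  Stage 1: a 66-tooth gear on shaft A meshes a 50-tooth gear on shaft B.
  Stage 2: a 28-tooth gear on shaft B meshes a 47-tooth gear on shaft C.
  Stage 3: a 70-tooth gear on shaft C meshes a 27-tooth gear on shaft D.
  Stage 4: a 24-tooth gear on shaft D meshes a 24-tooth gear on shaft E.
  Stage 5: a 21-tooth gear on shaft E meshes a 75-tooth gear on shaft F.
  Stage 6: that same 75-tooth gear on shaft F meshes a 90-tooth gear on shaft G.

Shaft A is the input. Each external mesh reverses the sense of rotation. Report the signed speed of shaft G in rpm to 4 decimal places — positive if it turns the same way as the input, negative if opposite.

+618.9028 rpm (same as input, |ω| = 618.9028 rpm)

Stage 1 [66T→50T]: ω = 1301.0000×66/50 = 1717.3200 rpm, dir flips to −; running = −1717.3200
Stage 2 [28T→47T]: ω = 1717.3200×28/47 = 1023.0843 rpm, dir flips to +; running = +1023.0843
Stage 3 [70T→27T]: ω = 1023.0843×70/27 = 2652.4407 rpm, dir flips to −; running = −2652.4407
Stage 4 [24T→24T]: ω = 2652.4407×24/24 = 2652.4407 rpm, dir flips to +; running = +2652.4407
Stage 5 [21T→75T]: ω = 2652.4407×21/75 = 742.6834 rpm, dir flips to −; running = −742.6834
Stage 6 [75T→90T]: ω = 742.6834×75/90 = 618.9028 rpm, dir flips to +; running = +618.9028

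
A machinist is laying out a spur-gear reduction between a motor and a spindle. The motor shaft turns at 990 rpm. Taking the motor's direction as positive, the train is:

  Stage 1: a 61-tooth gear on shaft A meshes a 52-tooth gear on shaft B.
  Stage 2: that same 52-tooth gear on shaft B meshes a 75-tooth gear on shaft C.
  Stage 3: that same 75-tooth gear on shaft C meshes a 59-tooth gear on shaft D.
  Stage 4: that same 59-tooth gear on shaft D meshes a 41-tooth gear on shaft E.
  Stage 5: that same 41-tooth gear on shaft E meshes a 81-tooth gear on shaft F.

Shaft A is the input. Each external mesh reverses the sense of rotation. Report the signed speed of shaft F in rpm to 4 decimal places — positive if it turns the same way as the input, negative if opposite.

Stage 1 [61T→52T]: ω = 990.0000×61/52 = 1161.3462 rpm, dir flips to −; running = −1161.3462
Stage 2 [52T→75T]: ω = 1161.3462×52/75 = 805.2000 rpm, dir flips to +; running = +805.2000
Stage 3 [75T→59T]: ω = 805.2000×75/59 = 1023.5593 rpm, dir flips to −; running = −1023.5593
Stage 4 [59T→41T]: ω = 1023.5593×59/41 = 1472.9268 rpm, dir flips to +; running = +1472.9268
Stage 5 [41T→81T]: ω = 1472.9268×41/81 = 745.5556 rpm, dir flips to −; running = −745.5556

-745.5556 rpm (opposite to input, |ω| = 745.5556 rpm)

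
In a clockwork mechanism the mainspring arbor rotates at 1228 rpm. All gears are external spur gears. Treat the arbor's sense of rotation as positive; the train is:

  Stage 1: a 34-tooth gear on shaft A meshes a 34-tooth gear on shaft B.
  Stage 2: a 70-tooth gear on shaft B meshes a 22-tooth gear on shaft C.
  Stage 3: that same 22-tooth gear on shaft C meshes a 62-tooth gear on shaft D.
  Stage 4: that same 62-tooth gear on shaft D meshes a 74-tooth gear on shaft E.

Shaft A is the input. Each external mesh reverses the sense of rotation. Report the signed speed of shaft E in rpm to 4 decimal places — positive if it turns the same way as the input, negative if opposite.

+1161.6216 rpm (same as input, |ω| = 1161.6216 rpm)

Stage 1 [34T→34T]: ω = 1228.0000×34/34 = 1228.0000 rpm, dir flips to −; running = −1228.0000
Stage 2 [70T→22T]: ω = 1228.0000×70/22 = 3907.2727 rpm, dir flips to +; running = +3907.2727
Stage 3 [22T→62T]: ω = 3907.2727×22/62 = 1386.4516 rpm, dir flips to −; running = −1386.4516
Stage 4 [62T→74T]: ω = 1386.4516×62/74 = 1161.6216 rpm, dir flips to +; running = +1161.6216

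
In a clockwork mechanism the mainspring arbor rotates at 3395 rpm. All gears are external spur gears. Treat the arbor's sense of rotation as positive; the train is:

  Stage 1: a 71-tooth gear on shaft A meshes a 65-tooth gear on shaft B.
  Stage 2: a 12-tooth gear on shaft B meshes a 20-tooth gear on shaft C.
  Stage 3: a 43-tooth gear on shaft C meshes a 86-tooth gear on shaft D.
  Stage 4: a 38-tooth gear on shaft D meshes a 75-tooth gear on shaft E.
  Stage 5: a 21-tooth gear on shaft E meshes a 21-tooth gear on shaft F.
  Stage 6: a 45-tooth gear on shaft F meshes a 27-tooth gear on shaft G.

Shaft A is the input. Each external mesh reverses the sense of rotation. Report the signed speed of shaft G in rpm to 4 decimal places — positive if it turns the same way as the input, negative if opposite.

Stage 1 [71T→65T]: ω = 3395.0000×71/65 = 3708.3846 rpm, dir flips to −; running = −3708.3846
Stage 2 [12T→20T]: ω = 3708.3846×12/20 = 2225.0308 rpm, dir flips to +; running = +2225.0308
Stage 3 [43T→86T]: ω = 2225.0308×43/86 = 1112.5154 rpm, dir flips to −; running = −1112.5154
Stage 4 [38T→75T]: ω = 1112.5154×38/75 = 563.6745 rpm, dir flips to +; running = +563.6745
Stage 5 [21T→21T]: ω = 563.6745×21/21 = 563.6745 rpm, dir flips to −; running = −563.6745
Stage 6 [45T→27T]: ω = 563.6745×45/27 = 939.4574 rpm, dir flips to +; running = +939.4574

+939.4574 rpm (same as input, |ω| = 939.4574 rpm)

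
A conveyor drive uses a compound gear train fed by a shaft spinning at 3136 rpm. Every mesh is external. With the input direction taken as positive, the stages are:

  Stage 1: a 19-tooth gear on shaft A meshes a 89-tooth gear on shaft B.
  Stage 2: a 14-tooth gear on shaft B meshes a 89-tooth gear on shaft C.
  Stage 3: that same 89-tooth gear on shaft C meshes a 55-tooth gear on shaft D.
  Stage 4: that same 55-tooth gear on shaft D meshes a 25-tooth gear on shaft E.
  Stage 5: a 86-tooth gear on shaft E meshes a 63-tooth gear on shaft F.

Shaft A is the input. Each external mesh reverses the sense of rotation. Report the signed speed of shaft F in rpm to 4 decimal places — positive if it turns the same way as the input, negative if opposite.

Stage 1 [19T→89T]: ω = 3136.0000×19/89 = 669.4831 rpm, dir flips to −; running = −669.4831
Stage 2 [14T→89T]: ω = 669.4831×14/89 = 105.3120 rpm, dir flips to +; running = +105.3120
Stage 3 [89T→55T]: ω = 105.3120×89/55 = 170.4139 rpm, dir flips to −; running = −170.4139
Stage 4 [55T→25T]: ω = 170.4139×55/25 = 374.9106 rpm, dir flips to +; running = +374.9106
Stage 5 [86T→63T]: ω = 374.9106×86/63 = 511.7827 rpm, dir flips to −; running = −511.7827

-511.7827 rpm (opposite to input, |ω| = 511.7827 rpm)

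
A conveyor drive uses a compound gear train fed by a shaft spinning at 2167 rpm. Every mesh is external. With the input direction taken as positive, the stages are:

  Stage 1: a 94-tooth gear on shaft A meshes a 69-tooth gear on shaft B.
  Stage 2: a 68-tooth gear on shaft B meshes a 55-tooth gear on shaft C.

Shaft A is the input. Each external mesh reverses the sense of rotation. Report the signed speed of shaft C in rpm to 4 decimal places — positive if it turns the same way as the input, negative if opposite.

+3649.9246 rpm (same as input, |ω| = 3649.9246 rpm)

Stage 1 [94T→69T]: ω = 2167.0000×94/69 = 2952.1449 rpm, dir flips to −; running = −2952.1449
Stage 2 [68T→55T]: ω = 2952.1449×68/55 = 3649.9246 rpm, dir flips to +; running = +3649.9246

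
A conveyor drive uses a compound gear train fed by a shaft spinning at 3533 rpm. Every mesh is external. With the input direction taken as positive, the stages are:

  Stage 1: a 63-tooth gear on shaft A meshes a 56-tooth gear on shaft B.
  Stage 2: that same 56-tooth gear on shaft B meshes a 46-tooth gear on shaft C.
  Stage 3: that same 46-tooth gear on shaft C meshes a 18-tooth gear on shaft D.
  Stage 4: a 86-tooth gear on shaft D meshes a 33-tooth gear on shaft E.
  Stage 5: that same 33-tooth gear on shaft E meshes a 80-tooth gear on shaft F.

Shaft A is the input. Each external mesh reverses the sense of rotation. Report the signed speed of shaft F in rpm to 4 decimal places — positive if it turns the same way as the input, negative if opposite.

-13292.9125 rpm (opposite to input, |ω| = 13292.9125 rpm)

Stage 1 [63T→56T]: ω = 3533.0000×63/56 = 3974.6250 rpm, dir flips to −; running = −3974.6250
Stage 2 [56T→46T]: ω = 3974.6250×56/46 = 4838.6739 rpm, dir flips to +; running = +4838.6739
Stage 3 [46T→18T]: ω = 4838.6739×46/18 = 12365.5000 rpm, dir flips to −; running = −12365.5000
Stage 4 [86T→33T]: ω = 12365.5000×86/33 = 32225.2424 rpm, dir flips to +; running = +32225.2424
Stage 5 [33T→80T]: ω = 32225.2424×33/80 = 13292.9125 rpm, dir flips to −; running = −13292.9125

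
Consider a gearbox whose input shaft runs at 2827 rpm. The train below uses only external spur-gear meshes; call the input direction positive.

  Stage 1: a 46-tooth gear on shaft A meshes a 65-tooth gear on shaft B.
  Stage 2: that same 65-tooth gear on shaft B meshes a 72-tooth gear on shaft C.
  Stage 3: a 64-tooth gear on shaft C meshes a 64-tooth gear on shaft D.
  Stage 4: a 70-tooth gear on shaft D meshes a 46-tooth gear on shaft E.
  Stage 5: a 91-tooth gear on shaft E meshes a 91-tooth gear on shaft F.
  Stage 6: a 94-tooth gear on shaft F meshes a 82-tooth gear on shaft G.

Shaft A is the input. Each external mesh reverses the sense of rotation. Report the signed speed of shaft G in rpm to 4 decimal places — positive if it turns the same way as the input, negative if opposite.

Stage 1 [46T→65T]: ω = 2827.0000×46/65 = 2000.6462 rpm, dir flips to −; running = −2000.6462
Stage 2 [65T→72T]: ω = 2000.6462×65/72 = 1806.1389 rpm, dir flips to +; running = +1806.1389
Stage 3 [64T→64T]: ω = 1806.1389×64/64 = 1806.1389 rpm, dir flips to −; running = −1806.1389
Stage 4 [70T→46T]: ω = 1806.1389×70/46 = 2748.4722 rpm, dir flips to +; running = +2748.4722
Stage 5 [91T→91T]: ω = 2748.4722×91/91 = 2748.4722 rpm, dir flips to −; running = −2748.4722
Stage 6 [94T→82T]: ω = 2748.4722×94/82 = 3150.6877 rpm, dir flips to +; running = +3150.6877

+3150.6877 rpm (same as input, |ω| = 3150.6877 rpm)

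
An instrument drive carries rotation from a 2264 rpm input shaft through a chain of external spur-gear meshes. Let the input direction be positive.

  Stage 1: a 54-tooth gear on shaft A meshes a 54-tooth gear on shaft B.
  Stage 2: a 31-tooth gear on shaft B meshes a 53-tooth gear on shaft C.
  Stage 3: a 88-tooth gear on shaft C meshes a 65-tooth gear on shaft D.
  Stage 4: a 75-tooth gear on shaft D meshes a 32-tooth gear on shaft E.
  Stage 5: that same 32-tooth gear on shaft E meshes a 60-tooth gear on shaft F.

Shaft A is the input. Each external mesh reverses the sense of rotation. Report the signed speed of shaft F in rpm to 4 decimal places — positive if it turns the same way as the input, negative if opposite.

Stage 1 [54T→54T]: ω = 2264.0000×54/54 = 2264.0000 rpm, dir flips to −; running = −2264.0000
Stage 2 [31T→53T]: ω = 2264.0000×31/53 = 1324.2264 rpm, dir flips to +; running = +1324.2264
Stage 3 [88T→65T]: ω = 1324.2264×88/65 = 1792.7988 rpm, dir flips to −; running = −1792.7988
Stage 4 [75T→32T]: ω = 1792.7988×75/32 = 4201.8723 rpm, dir flips to +; running = +4201.8723
Stage 5 [32T→60T]: ω = 4201.8723×32/60 = 2240.9985 rpm, dir flips to −; running = −2240.9985

-2240.9985 rpm (opposite to input, |ω| = 2240.9985 rpm)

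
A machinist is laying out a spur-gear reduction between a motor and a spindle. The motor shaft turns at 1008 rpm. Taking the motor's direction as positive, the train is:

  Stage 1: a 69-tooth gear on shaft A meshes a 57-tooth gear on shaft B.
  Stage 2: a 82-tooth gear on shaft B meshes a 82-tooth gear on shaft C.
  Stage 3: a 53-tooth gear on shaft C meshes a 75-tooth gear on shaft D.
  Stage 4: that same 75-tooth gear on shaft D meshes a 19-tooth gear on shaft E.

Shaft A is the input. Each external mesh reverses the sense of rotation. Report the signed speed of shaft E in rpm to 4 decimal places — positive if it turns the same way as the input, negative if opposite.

+3403.7452 rpm (same as input, |ω| = 3403.7452 rpm)

Stage 1 [69T→57T]: ω = 1008.0000×69/57 = 1220.2105 rpm, dir flips to −; running = −1220.2105
Stage 2 [82T→82T]: ω = 1220.2105×82/82 = 1220.2105 rpm, dir flips to +; running = +1220.2105
Stage 3 [53T→75T]: ω = 1220.2105×53/75 = 862.2821 rpm, dir flips to −; running = −862.2821
Stage 4 [75T→19T]: ω = 862.2821×75/19 = 3403.7452 rpm, dir flips to +; running = +3403.7452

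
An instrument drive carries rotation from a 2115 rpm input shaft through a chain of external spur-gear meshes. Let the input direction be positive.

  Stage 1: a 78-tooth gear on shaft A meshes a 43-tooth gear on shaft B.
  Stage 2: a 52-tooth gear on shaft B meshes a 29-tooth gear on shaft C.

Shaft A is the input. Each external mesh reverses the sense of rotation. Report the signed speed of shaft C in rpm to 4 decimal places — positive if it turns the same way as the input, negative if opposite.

+6879.2622 rpm (same as input, |ω| = 6879.2622 rpm)

Stage 1 [78T→43T]: ω = 2115.0000×78/43 = 3836.5116 rpm, dir flips to −; running = −3836.5116
Stage 2 [52T→29T]: ω = 3836.5116×52/29 = 6879.2622 rpm, dir flips to +; running = +6879.2622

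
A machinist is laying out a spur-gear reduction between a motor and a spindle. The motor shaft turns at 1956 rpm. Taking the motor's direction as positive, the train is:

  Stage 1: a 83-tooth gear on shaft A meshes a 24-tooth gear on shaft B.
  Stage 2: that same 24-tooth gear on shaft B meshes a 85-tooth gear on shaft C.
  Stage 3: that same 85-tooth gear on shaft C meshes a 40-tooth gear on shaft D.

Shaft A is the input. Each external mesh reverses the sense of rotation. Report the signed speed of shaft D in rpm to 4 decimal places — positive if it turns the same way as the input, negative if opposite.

Stage 1 [83T→24T]: ω = 1956.0000×83/24 = 6764.5000 rpm, dir flips to −; running = −6764.5000
Stage 2 [24T→85T]: ω = 6764.5000×24/85 = 1909.9765 rpm, dir flips to +; running = +1909.9765
Stage 3 [85T→40T]: ω = 1909.9765×85/40 = 4058.7000 rpm, dir flips to −; running = −4058.7000

-4058.7000 rpm (opposite to input, |ω| = 4058.7000 rpm)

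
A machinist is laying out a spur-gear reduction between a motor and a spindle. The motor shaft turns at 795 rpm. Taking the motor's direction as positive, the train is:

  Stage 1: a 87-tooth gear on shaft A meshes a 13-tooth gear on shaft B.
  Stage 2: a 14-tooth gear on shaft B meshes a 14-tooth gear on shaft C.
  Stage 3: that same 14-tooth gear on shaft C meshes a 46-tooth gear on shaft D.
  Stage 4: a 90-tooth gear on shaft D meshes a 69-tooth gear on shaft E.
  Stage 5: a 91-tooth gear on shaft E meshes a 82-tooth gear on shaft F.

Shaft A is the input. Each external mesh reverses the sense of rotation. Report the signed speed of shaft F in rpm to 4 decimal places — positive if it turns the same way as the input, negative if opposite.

-2343.8736 rpm (opposite to input, |ω| = 2343.8736 rpm)

Stage 1 [87T→13T]: ω = 795.0000×87/13 = 5320.3846 rpm, dir flips to −; running = −5320.3846
Stage 2 [14T→14T]: ω = 5320.3846×14/14 = 5320.3846 rpm, dir flips to +; running = +5320.3846
Stage 3 [14T→46T]: ω = 5320.3846×14/46 = 1619.2475 rpm, dir flips to −; running = −1619.2475
Stage 4 [90T→69T]: ω = 1619.2475×90/69 = 2112.0619 rpm, dir flips to +; running = +2112.0619
Stage 5 [91T→82T]: ω = 2112.0619×91/82 = 2343.8736 rpm, dir flips to −; running = −2343.8736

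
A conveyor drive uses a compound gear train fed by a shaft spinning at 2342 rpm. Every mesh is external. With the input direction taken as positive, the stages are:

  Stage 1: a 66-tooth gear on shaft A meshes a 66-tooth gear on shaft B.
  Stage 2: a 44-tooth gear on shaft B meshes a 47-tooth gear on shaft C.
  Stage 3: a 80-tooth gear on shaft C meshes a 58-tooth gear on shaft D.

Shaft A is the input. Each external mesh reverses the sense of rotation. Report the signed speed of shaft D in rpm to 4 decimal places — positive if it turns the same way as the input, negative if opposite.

Stage 1 [66T→66T]: ω = 2342.0000×66/66 = 2342.0000 rpm, dir flips to −; running = −2342.0000
Stage 2 [44T→47T]: ω = 2342.0000×44/47 = 2192.5106 rpm, dir flips to +; running = +2192.5106
Stage 3 [80T→58T]: ω = 2192.5106×80/58 = 3024.1526 rpm, dir flips to −; running = −3024.1526

-3024.1526 rpm (opposite to input, |ω| = 3024.1526 rpm)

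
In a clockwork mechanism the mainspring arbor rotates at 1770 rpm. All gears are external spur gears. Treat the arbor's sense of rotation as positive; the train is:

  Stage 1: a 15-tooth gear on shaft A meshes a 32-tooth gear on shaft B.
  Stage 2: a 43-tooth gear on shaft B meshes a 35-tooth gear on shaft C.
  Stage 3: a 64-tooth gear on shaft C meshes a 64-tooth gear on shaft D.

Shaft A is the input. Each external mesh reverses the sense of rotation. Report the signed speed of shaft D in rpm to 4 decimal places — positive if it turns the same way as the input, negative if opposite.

-1019.3304 rpm (opposite to input, |ω| = 1019.3304 rpm)

Stage 1 [15T→32T]: ω = 1770.0000×15/32 = 829.6875 rpm, dir flips to −; running = −829.6875
Stage 2 [43T→35T]: ω = 829.6875×43/35 = 1019.3304 rpm, dir flips to +; running = +1019.3304
Stage 3 [64T→64T]: ω = 1019.3304×64/64 = 1019.3304 rpm, dir flips to −; running = −1019.3304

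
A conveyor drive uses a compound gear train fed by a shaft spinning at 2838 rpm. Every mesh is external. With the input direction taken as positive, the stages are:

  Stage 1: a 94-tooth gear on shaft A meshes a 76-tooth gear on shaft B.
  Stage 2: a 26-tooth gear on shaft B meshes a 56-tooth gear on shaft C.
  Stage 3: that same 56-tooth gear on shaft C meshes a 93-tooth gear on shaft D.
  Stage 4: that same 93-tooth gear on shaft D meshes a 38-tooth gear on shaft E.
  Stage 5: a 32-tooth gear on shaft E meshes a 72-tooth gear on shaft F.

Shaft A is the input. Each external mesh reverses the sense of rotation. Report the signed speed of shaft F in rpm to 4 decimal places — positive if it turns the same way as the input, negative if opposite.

Stage 1 [94T→76T]: ω = 2838.0000×94/76 = 3510.1579 rpm, dir flips to −; running = −3510.1579
Stage 2 [26T→56T]: ω = 3510.1579×26/56 = 1629.7162 rpm, dir flips to +; running = +1629.7162
Stage 3 [56T→93T]: ω = 1629.7162×56/93 = 981.3345 rpm, dir flips to −; running = −981.3345
Stage 4 [93T→38T]: ω = 981.3345×93/38 = 2401.6870 rpm, dir flips to +; running = +2401.6870
Stage 5 [32T→72T]: ω = 2401.6870×32/72 = 1067.4164 rpm, dir flips to −; running = −1067.4164

-1067.4164 rpm (opposite to input, |ω| = 1067.4164 rpm)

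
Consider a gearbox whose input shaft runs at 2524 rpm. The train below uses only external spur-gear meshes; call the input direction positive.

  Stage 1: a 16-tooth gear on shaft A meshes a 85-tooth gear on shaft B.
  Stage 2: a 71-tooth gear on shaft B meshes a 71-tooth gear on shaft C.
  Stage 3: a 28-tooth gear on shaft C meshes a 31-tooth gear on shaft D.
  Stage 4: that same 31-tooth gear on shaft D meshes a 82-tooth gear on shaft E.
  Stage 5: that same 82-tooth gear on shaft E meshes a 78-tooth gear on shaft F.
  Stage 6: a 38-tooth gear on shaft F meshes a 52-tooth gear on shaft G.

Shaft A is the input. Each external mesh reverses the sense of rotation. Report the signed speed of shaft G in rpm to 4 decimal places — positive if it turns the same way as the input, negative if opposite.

Stage 1 [16T→85T]: ω = 2524.0000×16/85 = 475.1059 rpm, dir flips to −; running = −475.1059
Stage 2 [71T→71T]: ω = 475.1059×71/71 = 475.1059 rpm, dir flips to +; running = +475.1059
Stage 3 [28T→31T]: ω = 475.1059×28/31 = 429.1279 rpm, dir flips to −; running = −429.1279
Stage 4 [31T→82T]: ω = 429.1279×31/82 = 162.2313 rpm, dir flips to +; running = +162.2313
Stage 5 [82T→78T]: ω = 162.2313×82/78 = 170.5508 rpm, dir flips to −; running = −170.5508
Stage 6 [38T→52T]: ω = 170.5508×38/52 = 124.6333 rpm, dir flips to +; running = +124.6333

+124.6333 rpm (same as input, |ω| = 124.6333 rpm)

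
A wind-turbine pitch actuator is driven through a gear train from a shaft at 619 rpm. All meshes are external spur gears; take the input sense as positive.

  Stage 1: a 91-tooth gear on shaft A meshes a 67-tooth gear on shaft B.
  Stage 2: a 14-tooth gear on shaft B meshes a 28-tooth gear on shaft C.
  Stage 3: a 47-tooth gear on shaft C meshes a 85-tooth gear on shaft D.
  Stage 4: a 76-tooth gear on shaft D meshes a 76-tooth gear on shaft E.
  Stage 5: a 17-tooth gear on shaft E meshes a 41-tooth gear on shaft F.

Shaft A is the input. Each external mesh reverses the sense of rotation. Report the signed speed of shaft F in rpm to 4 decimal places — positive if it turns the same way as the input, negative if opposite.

-96.3765 rpm (opposite to input, |ω| = 96.3765 rpm)

Stage 1 [91T→67T]: ω = 619.0000×91/67 = 840.7313 rpm, dir flips to −; running = −840.7313
Stage 2 [14T→28T]: ω = 840.7313×14/28 = 420.3657 rpm, dir flips to +; running = +420.3657
Stage 3 [47T→85T]: ω = 420.3657×47/85 = 232.4375 rpm, dir flips to −; running = −232.4375
Stage 4 [76T→76T]: ω = 232.4375×76/76 = 232.4375 rpm, dir flips to +; running = +232.4375
Stage 5 [17T→41T]: ω = 232.4375×17/41 = 96.3765 rpm, dir flips to −; running = −96.3765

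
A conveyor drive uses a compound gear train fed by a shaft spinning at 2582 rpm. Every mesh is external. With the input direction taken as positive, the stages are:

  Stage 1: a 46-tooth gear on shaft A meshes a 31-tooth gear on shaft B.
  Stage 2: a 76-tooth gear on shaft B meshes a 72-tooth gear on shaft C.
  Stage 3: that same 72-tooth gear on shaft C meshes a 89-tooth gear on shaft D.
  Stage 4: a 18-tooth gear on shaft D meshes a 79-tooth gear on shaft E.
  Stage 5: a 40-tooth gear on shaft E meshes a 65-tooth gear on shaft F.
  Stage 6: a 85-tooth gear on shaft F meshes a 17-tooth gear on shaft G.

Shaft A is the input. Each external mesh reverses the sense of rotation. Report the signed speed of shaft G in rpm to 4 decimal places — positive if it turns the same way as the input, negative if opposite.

+2293.7074 rpm (same as input, |ω| = 2293.7074 rpm)

Stage 1 [46T→31T]: ω = 2582.0000×46/31 = 3831.3548 rpm, dir flips to −; running = −3831.3548
Stage 2 [76T→72T]: ω = 3831.3548×76/72 = 4044.2079 rpm, dir flips to +; running = +4044.2079
Stage 3 [72T→89T]: ω = 4044.2079×72/89 = 3271.7187 rpm, dir flips to −; running = −3271.7187
Stage 4 [18T→79T]: ω = 3271.7187×18/79 = 745.4549 rpm, dir flips to +; running = +745.4549
Stage 5 [40T→65T]: ω = 745.4549×40/65 = 458.7415 rpm, dir flips to −; running = −458.7415
Stage 6 [85T→17T]: ω = 458.7415×85/17 = 2293.7074 rpm, dir flips to +; running = +2293.7074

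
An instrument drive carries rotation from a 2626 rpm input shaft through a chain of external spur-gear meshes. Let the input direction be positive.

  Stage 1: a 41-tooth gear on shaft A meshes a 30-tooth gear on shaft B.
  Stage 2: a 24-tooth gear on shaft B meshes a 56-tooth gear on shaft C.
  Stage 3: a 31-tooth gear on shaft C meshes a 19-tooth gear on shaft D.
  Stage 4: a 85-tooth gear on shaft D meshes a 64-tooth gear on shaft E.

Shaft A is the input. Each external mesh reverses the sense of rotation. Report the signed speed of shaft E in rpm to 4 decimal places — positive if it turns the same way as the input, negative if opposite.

+3332.9407 rpm (same as input, |ω| = 3332.9407 rpm)

Stage 1 [41T→30T]: ω = 2626.0000×41/30 = 3588.8667 rpm, dir flips to −; running = −3588.8667
Stage 2 [24T→56T]: ω = 3588.8667×24/56 = 1538.0857 rpm, dir flips to +; running = +1538.0857
Stage 3 [31T→19T]: ω = 1538.0857×31/19 = 2509.5083 rpm, dir flips to −; running = −2509.5083
Stage 4 [85T→64T]: ω = 2509.5083×85/64 = 3332.9407 rpm, dir flips to +; running = +3332.9407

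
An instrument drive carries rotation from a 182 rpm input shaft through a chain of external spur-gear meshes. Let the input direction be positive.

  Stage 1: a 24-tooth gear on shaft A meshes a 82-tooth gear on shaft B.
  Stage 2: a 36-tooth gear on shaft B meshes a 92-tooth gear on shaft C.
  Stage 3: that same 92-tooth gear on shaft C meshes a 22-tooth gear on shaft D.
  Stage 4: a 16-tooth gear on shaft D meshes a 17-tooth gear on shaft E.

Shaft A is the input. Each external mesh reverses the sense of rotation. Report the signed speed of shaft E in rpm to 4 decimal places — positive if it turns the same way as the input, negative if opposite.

Stage 1 [24T→82T]: ω = 182.0000×24/82 = 53.2683 rpm, dir flips to −; running = −53.2683
Stage 2 [36T→92T]: ω = 53.2683×36/92 = 20.8441 rpm, dir flips to +; running = +20.8441
Stage 3 [92T→22T]: ω = 20.8441×92/22 = 87.1663 rpm, dir flips to −; running = −87.1663
Stage 4 [16T→17T]: ω = 87.1663×16/17 = 82.0389 rpm, dir flips to +; running = +82.0389

+82.0389 rpm (same as input, |ω| = 82.0389 rpm)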